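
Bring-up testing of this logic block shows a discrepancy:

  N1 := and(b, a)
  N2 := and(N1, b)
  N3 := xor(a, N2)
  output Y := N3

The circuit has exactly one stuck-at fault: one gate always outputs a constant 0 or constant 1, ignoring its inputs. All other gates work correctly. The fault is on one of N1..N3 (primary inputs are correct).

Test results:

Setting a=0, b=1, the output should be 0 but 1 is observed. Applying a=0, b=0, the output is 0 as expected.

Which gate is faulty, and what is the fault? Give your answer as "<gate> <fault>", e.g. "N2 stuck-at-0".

N1 stuck-at-1

Fault-free values for test 1 (a=0, b=1): N1=0, N2=0, N3=0, giving Y=0. Observed 1.
Test 1: faults giving observed 1 are {N1 stuck-at-1, N2 stuck-at-1, N3 stuck-at-1}.
Test 2 (a=0, b=0): fault-free N1=0, N2=0, N3=0 → 0; observed 0. Eliminates N2 stuck-at-1, N3 stuck-at-1.
Only N1 stuck-at-1 is consistent with every test.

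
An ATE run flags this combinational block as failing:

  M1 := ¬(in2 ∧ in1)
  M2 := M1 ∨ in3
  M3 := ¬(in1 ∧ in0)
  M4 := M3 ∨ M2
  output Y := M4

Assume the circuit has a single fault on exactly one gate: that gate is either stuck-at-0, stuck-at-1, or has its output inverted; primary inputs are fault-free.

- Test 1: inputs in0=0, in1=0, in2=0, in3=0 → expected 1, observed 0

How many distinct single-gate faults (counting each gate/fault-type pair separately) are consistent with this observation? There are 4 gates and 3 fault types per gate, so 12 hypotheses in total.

2

Fault-free: M1=1, M2=1, M3=1, M4=1 → 1. Observed 0.
  M1 stuck-at-0: output 1 ✗
  M1 stuck-at-1: output 1 ✗
  M1 inverted output: output 1 ✗
  M2 stuck-at-0: output 1 ✗
  M2 stuck-at-1: output 1 ✗
  M2 inverted output: output 1 ✗
  M3 stuck-at-0: output 1 ✗
  M3 stuck-at-1: output 1 ✗
  M3 inverted output: output 1 ✗
  M4 stuck-at-0: output 0 ✓
  M4 stuck-at-1: output 1 ✗
  M4 inverted output: output 0 ✓
Consistent faults: {M4 stuck-at-0, M4 inverted output} — 2 in all.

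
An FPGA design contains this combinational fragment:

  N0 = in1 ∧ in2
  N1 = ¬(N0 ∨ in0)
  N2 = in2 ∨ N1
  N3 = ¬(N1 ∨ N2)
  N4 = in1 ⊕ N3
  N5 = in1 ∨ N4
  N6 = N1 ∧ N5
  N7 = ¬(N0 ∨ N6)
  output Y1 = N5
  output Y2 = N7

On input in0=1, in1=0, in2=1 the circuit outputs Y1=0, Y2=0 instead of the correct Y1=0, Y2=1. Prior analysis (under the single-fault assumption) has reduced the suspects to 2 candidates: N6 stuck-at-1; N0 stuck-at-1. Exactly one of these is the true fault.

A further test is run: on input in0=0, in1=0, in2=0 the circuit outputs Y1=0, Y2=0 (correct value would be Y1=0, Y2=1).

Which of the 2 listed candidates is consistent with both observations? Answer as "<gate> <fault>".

N6 stuck-at-1

Evaluate each candidate on input in0=0, in1=0, in2=0:
  N6 stuck-at-1: N0=0, N1=1, N2=1, N3=0, N4=0, N5=0, N6=1 [stuck-at-1], N7=0 → Y1=0, Y2=0 — matches
  N0 stuck-at-1: N0=1 [stuck-at-1], N1=0, N2=0, N3=1, N4=1, N5=1, N6=0, N7=0 → Y1=1, Y2=0 — eliminated
Only N6 stuck-at-1 reproduces the observed Y1=0, Y2=0.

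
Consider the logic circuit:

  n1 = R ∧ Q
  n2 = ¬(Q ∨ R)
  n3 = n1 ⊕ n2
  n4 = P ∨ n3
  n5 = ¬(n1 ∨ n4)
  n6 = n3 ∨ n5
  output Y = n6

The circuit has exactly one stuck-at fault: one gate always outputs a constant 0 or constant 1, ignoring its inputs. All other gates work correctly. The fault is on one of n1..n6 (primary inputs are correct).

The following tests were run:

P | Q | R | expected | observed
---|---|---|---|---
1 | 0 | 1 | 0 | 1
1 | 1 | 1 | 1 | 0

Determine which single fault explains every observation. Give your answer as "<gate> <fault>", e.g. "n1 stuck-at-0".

n2 stuck-at-1

Fault-free values for test 1 (P=1, Q=0, R=1): n1=0, n2=0, n3=0, n4=1, n5=0, n6=0, giving Y=0. Observed 1.
Test 1: faults giving observed 1 are {n1 stuck-at-1, n2 stuck-at-1, n3 stuck-at-1, n4 stuck-at-0, n5 stuck-at-1, n6 stuck-at-1}.
Test 2 (P=1, Q=1, R=1): fault-free n1=1, n2=0, n3=1, n4=1, n5=0, n6=1 → 1; observed 0. Eliminates n1 stuck-at-1, n3 stuck-at-1, n4 stuck-at-0, n5 stuck-at-1, n6 stuck-at-1.
Only n2 stuck-at-1 is consistent with every test.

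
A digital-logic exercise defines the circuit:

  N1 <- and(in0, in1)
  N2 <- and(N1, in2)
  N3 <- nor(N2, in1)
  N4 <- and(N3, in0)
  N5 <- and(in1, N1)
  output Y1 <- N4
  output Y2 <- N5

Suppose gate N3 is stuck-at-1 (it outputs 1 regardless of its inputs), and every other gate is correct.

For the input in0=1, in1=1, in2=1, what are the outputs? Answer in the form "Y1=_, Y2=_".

Propagate with N3 forced: N1=1, N2=1, N3=1 [stuck-at-1], N4=1, N5=1.
So the outputs are Y1=1, Y2=1. (Without the fault they would be Y1=0, Y2=1.)

Y1=1, Y2=1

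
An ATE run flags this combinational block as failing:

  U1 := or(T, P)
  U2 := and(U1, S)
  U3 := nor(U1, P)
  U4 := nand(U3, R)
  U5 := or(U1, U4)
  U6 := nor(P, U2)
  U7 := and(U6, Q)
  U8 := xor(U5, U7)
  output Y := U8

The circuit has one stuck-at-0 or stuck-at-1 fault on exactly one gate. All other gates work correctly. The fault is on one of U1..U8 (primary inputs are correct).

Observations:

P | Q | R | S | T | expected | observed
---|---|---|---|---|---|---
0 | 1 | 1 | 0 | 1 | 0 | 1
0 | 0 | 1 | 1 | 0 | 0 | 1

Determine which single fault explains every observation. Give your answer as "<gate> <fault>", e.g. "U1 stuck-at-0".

U8 stuck-at-1

Fault-free values for test 1 (P=0, Q=1, R=1, S=0, T=1): U1=1, U2=0, U3=0, U4=1, U5=1, U6=1, U7=1, U8=0, giving Y=0. Observed 1.
Test 1: faults giving observed 1 are {U1 stuck-at-0, U2 stuck-at-1, U5 stuck-at-0, U6 stuck-at-0, U7 stuck-at-0, U8 stuck-at-1}.
Test 2 (P=0, Q=0, R=1, S=1, T=0): fault-free U1=0, U2=0, U3=1, U4=0, U5=0, U6=1, U7=0, U8=0 → 0; observed 1. Eliminates U1 stuck-at-0, U2 stuck-at-1, U5 stuck-at-0, U6 stuck-at-0, U7 stuck-at-0.
Only U8 stuck-at-1 is consistent with every test.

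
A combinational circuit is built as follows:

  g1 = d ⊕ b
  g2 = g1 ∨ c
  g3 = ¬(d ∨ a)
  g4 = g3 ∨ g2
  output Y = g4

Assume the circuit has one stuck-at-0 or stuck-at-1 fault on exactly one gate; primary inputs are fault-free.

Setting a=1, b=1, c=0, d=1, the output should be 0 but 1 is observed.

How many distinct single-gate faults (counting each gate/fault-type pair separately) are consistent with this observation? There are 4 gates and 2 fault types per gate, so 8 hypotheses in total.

4

Fault-free: g1=0, g2=0, g3=0, g4=0 → 0. Observed 1.
  g1 stuck-at-0: output 0 ✗
  g1 stuck-at-1: output 1 ✓
  g2 stuck-at-0: output 0 ✗
  g2 stuck-at-1: output 1 ✓
  g3 stuck-at-0: output 0 ✗
  g3 stuck-at-1: output 1 ✓
  g4 stuck-at-0: output 0 ✗
  g4 stuck-at-1: output 1 ✓
Consistent faults: {g1 stuck-at-1, g2 stuck-at-1, g3 stuck-at-1, g4 stuck-at-1} — 4 in all.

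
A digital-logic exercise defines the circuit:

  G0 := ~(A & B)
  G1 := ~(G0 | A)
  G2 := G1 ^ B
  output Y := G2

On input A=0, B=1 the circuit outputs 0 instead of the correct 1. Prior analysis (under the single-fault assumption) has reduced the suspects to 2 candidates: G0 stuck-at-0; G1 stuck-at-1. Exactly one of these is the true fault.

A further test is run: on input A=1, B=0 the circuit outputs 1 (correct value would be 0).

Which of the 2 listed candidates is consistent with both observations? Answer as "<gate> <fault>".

Evaluate each candidate on input A=1, B=0:
  G0 stuck-at-0: G0=0 [stuck-at-0], G1=0, G2=0 → 0 — eliminated
  G1 stuck-at-1: G0=1, G1=1 [stuck-at-1], G2=1 → 1 — matches
Only G1 stuck-at-1 reproduces the observed 1.

G1 stuck-at-1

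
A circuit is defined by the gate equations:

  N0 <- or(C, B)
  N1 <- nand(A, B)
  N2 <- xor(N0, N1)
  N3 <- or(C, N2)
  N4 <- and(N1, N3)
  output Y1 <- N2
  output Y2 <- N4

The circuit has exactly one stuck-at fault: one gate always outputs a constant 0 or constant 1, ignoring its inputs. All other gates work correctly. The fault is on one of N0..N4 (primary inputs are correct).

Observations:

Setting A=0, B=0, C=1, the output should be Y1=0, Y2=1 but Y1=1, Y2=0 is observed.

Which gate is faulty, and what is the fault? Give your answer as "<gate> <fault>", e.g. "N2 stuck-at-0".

N1 stuck-at-0

Fault-free values for test 1 (A=0, B=0, C=1): N0=1, N1=1, N2=0, N3=1, N4=1, giving Y1=0, Y2=1. Observed Y1=1, Y2=0.
Test 1: faults giving observed Y1=1, Y2=0 are {N1 stuck-at-0}.
Only N1 stuck-at-0 is consistent with every test.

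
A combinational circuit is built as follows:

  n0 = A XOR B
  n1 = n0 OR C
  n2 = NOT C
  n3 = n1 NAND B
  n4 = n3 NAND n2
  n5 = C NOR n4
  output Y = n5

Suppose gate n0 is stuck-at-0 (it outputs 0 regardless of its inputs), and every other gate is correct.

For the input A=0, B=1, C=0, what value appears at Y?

Propagate with n0 forced: n0=0 [stuck-at-0], n1=0, n2=1, n3=1, n4=0, n5=1.
So Y = 1. (Without the fault it would be 0.)

1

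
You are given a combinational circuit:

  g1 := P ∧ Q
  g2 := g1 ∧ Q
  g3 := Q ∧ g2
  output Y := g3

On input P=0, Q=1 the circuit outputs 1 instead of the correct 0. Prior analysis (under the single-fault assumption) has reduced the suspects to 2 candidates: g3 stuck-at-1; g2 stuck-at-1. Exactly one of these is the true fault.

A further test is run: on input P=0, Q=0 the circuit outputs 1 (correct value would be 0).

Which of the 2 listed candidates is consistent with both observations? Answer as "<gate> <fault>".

g3 stuck-at-1

Evaluate each candidate on input P=0, Q=0:
  g3 stuck-at-1: g1=0, g2=0, g3=1 [stuck-at-1] → 1 — matches
  g2 stuck-at-1: g1=0, g2=1 [stuck-at-1], g3=0 → 0 — eliminated
Only g3 stuck-at-1 reproduces the observed 1.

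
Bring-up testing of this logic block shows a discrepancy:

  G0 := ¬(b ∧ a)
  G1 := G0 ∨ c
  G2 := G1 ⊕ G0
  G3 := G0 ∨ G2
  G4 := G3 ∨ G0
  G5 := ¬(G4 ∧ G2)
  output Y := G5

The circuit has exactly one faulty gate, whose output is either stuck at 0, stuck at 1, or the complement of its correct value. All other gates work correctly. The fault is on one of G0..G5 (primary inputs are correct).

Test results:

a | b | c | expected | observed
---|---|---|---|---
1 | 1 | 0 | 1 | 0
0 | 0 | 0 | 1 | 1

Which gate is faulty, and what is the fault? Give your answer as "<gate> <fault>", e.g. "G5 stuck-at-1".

G1 stuck-at-1

Fault-free values for test 1 (a=1, b=1, c=0): G0=0, G1=0, G2=0, G3=0, G4=0, G5=1, giving Y=1. Observed 0.
Test 1: faults giving observed 0 are {G1 stuck-at-1, G1 inverted output, G2 stuck-at-1, G2 inverted output, G5 stuck-at-0, G5 inverted output}.
Test 2 (a=0, b=0, c=0): fault-free G0=1, G1=1, G2=0, G3=1, G4=1, G5=1 → 1; observed 1. Eliminates G1 inverted output, G2 stuck-at-1, G2 inverted output, G5 stuck-at-0, G5 inverted output.
Only G1 stuck-at-1 is consistent with every test.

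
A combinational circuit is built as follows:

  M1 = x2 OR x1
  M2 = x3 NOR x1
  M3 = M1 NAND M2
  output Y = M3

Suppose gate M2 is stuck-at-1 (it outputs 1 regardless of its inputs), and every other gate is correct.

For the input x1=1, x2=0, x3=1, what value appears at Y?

0

Propagate with M2 forced: M1=1, M2=1 [stuck-at-1], M3=0.
So Y = 0. (Without the fault it would be 1.)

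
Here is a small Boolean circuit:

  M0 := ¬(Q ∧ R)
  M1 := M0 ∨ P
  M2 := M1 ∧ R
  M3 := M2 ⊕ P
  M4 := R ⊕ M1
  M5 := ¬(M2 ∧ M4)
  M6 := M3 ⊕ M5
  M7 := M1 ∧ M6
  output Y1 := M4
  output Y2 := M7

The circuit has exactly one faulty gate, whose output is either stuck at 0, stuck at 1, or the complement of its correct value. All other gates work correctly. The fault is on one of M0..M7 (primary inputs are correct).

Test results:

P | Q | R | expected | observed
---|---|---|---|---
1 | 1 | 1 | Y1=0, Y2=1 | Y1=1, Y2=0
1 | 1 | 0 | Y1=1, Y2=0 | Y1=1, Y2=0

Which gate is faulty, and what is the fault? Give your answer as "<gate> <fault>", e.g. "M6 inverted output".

M4 stuck-at-1

Fault-free values for test 1 (P=1, Q=1, R=1): M0=0, M1=1, M2=1, M3=0, M4=0, M5=1, M6=1, M7=1, giving Y1=0, Y2=1. Observed Y1=1, Y2=0.
Test 1: faults giving observed Y1=1, Y2=0 are {M1 stuck-at-0, M1 inverted output, M4 stuck-at-1, M4 inverted output}.
Test 2 (P=1, Q=1, R=0): fault-free M0=1, M1=1, M2=0, M3=1, M4=1, M5=1, M6=0, M7=0 → Y1=1, Y2=0; observed Y1=1, Y2=0. Eliminates M1 stuck-at-0, M1 inverted output, M4 inverted output.
Only M4 stuck-at-1 is consistent with every test.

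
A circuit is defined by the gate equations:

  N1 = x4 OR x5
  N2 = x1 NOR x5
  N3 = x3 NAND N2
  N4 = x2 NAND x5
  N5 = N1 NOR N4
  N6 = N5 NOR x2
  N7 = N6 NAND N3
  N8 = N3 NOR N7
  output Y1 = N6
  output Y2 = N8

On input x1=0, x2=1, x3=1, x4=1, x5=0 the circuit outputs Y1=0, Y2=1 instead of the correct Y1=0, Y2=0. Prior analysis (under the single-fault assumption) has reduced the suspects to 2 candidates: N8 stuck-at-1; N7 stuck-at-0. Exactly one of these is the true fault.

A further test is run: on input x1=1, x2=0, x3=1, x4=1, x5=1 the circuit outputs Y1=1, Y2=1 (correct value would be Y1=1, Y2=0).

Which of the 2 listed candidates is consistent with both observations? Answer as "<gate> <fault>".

N8 stuck-at-1

Evaluate each candidate on input x1=1, x2=0, x3=1, x4=1, x5=1:
  N8 stuck-at-1: N1=1, N2=0, N3=1, N4=1, N5=0, N6=1, N7=0, N8=1 [stuck-at-1] → Y1=1, Y2=1 — matches
  N7 stuck-at-0: N1=1, N2=0, N3=1, N4=1, N5=0, N6=1, N7=0 [stuck-at-0], N8=0 → Y1=1, Y2=0 — eliminated
Only N8 stuck-at-1 reproduces the observed Y1=1, Y2=1.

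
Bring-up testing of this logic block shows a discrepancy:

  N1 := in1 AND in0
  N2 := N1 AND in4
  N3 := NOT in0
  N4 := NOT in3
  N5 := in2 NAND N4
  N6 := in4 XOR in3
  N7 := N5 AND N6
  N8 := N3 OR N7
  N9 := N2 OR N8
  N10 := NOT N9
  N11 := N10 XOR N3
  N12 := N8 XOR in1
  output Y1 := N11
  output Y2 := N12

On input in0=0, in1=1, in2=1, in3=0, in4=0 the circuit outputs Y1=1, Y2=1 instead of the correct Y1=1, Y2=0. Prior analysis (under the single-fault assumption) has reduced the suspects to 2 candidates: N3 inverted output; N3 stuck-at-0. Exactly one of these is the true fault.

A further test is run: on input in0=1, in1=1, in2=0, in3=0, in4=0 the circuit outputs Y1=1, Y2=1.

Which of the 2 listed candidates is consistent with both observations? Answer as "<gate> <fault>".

Evaluate each candidate on input in0=1, in1=1, in2=0, in3=0, in4=0:
  N3 inverted output: N1=1, N2=0, N3=1 [inverted output], N4=1, N5=1, N6=0, N7=0, N8=1, N9=1, N10=0, N11=1, N12=0 → Y1=1, Y2=0 — eliminated
  N3 stuck-at-0: N1=1, N2=0, N3=0 [stuck-at-0], N4=1, N5=1, N6=0, N7=0, N8=0, N9=0, N10=1, N11=1, N12=1 → Y1=1, Y2=1 — matches
Only N3 stuck-at-0 reproduces the observed Y1=1, Y2=1.

N3 stuck-at-0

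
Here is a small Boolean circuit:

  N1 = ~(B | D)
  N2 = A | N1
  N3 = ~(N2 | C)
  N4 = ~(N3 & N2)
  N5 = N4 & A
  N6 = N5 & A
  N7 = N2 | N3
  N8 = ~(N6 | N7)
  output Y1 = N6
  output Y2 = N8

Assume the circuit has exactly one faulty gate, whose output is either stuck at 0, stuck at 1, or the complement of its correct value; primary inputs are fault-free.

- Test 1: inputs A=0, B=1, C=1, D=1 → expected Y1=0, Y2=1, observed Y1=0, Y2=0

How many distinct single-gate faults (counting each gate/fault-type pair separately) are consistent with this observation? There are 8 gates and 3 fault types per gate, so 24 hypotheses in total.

10

Fault-free: N1=0, N2=0, N3=0, N4=1, N5=0, N6=0, N7=0, N8=1 → Y1=0, Y2=1. Observed Y1=0, Y2=0.
  N1: stuck-at-1, inverted output ✓; others ✗
  N2: stuck-at-1, inverted output ✓; others ✗
  N3: stuck-at-1, inverted output ✓; others ✗
  N4: none of the 3 fault types match ✗
  N5: none of the 3 fault types match ✗
  N6: none of the 3 fault types match ✗
  N7: stuck-at-1, inverted output ✓; others ✗
  N8: stuck-at-0, inverted output ✓; others ✗
Consistent faults: {N1 stuck-at-1, N1 inverted output, N2 stuck-at-1, N2 inverted output, N3 stuck-at-1, N3 inverted output, N7 stuck-at-1, N7 inverted output, N8 stuck-at-0, N8 inverted output} — 10 in all.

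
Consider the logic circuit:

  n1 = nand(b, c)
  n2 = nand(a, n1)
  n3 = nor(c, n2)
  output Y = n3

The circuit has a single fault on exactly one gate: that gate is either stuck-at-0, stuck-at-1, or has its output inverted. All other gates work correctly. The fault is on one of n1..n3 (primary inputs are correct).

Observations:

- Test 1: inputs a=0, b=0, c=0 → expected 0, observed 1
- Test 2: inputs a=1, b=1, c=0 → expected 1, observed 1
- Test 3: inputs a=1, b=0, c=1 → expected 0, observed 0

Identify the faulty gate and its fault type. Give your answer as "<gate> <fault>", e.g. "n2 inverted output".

Fault-free values for test 1 (a=0, b=0, c=0): n1=1, n2=1, n3=0, giving Y=0. Observed 1.
Test 1: faults giving observed 1 are {n2 stuck-at-0, n2 inverted output, n3 stuck-at-1, n3 inverted output}.
Test 2 (a=1, b=1, c=0): fault-free n1=1, n2=0, n3=1 → 1; observed 1. Eliminates n2 inverted output, n3 inverted output.
Test 3 (a=1, b=0, c=1): fault-free n1=1, n2=0, n3=0 → 0; observed 0. Eliminates n3 stuck-at-1.
Only n2 stuck-at-0 is consistent with every test.

n2 stuck-at-0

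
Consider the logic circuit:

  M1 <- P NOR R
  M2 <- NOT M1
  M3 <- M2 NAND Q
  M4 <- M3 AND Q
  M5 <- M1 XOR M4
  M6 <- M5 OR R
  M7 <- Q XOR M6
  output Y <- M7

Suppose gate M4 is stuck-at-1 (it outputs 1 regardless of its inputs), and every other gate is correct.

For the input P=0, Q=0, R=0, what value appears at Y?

0

Propagate with M4 forced: M1=1, M2=0, M3=1, M4=1 [stuck-at-1], M5=0, M6=0, M7=0.
So Y = 0. (Without the fault it would be 1.)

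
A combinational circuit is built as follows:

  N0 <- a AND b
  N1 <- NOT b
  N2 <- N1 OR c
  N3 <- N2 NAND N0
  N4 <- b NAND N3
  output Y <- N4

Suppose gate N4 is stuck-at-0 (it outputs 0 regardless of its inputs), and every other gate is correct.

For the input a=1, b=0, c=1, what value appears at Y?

0

Propagate with N4 forced: N0=0, N1=1, N2=1, N3=1, N4=0 [stuck-at-0].
So Y = 0. (Without the fault it would be 1.)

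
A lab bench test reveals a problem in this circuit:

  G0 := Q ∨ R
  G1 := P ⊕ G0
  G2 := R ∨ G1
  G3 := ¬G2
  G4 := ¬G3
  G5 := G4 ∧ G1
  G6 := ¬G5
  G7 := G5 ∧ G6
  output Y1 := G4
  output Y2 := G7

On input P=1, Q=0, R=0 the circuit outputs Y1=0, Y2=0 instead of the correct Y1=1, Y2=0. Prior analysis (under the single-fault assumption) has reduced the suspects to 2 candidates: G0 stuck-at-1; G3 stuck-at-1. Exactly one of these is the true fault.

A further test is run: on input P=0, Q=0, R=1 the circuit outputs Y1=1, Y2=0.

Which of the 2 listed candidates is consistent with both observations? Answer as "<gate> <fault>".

Evaluate each candidate on input P=0, Q=0, R=1:
  G0 stuck-at-1: G0=1 [stuck-at-1], G1=1, G2=1, G3=0, G4=1, G5=1, G6=0, G7=0 → Y1=1, Y2=0 — matches
  G3 stuck-at-1: G0=1, G1=1, G2=1, G3=1 [stuck-at-1], G4=0, G5=0, G6=1, G7=0 → Y1=0, Y2=0 — eliminated
Only G0 stuck-at-1 reproduces the observed Y1=1, Y2=0.

G0 stuck-at-1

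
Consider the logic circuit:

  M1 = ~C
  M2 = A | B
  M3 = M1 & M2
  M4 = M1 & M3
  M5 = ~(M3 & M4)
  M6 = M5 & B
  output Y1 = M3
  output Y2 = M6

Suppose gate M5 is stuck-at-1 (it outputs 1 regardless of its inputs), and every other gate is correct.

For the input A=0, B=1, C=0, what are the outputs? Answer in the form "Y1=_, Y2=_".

Propagate with M5 forced: M1=1, M2=1, M3=1, M4=1, M5=1 [stuck-at-1], M6=1.
So the outputs are Y1=1, Y2=1. (Without the fault they would be Y1=1, Y2=0.)

Y1=1, Y2=1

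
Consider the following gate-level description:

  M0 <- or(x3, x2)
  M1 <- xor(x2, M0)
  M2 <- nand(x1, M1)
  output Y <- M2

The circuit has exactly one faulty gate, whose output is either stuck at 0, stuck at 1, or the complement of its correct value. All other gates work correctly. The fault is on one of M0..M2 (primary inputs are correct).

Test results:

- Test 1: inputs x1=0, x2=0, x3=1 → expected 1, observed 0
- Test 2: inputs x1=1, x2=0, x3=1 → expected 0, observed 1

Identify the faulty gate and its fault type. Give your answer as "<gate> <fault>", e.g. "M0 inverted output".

M2 inverted output

Fault-free values for test 1 (x1=0, x2=0, x3=1): M0=1, M1=1, M2=1, giving Y=1. Observed 0.
Test 1: faults giving observed 0 are {M2 stuck-at-0, M2 inverted output}.
Test 2 (x1=1, x2=0, x3=1): fault-free M0=1, M1=1, M2=0 → 0; observed 1. Eliminates M2 stuck-at-0.
Only M2 inverted output is consistent with every test.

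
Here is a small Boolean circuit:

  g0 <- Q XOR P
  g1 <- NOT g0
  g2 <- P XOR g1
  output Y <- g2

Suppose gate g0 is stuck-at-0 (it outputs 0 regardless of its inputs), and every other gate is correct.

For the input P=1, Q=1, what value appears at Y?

Propagate with g0 forced: g0=0 [stuck-at-0], g1=1, g2=0.
So Y = 0. (Same as the fault-free value — the fault is masked on this input.)

0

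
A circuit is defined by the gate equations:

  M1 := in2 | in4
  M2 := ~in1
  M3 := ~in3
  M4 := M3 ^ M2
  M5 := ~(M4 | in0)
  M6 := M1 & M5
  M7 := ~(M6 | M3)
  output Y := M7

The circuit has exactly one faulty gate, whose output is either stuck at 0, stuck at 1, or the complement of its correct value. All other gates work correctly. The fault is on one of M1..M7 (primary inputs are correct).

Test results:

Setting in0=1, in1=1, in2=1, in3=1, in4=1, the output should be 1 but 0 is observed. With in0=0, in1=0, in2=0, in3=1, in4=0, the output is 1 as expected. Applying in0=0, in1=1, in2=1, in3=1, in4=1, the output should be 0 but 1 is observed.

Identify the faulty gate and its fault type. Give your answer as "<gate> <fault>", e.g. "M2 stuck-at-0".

Fault-free values for test 1 (in0=1, in1=1, in2=1, in3=1, in4=1): M1=1, M2=0, M3=0, M4=0, M5=0, M6=0, M7=1, giving Y=1. Observed 0.
Test 1: faults giving observed 0 are {M3 stuck-at-1, M3 inverted output, M5 stuck-at-1, M5 inverted output, M6 stuck-at-1, M6 inverted output, M7 stuck-at-0, M7 inverted output}.
Test 2 (in0=0, in1=0, in2=0, in3=1, in4=0): fault-free M1=0, M2=1, M3=0, M4=1, M5=0, M6=0, M7=1 → 1; observed 1. Eliminates M3 stuck-at-1, M3 inverted output, M6 stuck-at-1, M6 inverted output, M7 stuck-at-0, M7 inverted output.
Test 3 (in0=0, in1=1, in2=1, in3=1, in4=1): fault-free M1=1, M2=0, M3=0, M4=0, M5=1, M6=1, M7=0 → 0; observed 1. Eliminates M5 stuck-at-1.
Only M5 inverted output is consistent with every test.

M5 inverted output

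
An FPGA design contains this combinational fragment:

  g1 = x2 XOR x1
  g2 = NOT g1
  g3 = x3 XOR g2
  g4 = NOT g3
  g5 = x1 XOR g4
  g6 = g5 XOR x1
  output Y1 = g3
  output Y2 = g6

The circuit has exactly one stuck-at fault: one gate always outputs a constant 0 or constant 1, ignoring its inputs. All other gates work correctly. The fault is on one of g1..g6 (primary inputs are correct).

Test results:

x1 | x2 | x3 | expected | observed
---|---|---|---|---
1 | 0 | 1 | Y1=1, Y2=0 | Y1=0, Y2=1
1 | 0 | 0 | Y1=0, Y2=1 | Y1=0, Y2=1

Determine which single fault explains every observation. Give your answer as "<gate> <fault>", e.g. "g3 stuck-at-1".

Fault-free values for test 1 (x1=1, x2=0, x3=1): g1=1, g2=0, g3=1, g4=0, g5=1, g6=0, giving Y1=1, Y2=0. Observed Y1=0, Y2=1.
Test 1: faults giving observed Y1=0, Y2=1 are {g1 stuck-at-0, g2 stuck-at-1, g3 stuck-at-0}.
Test 2 (x1=1, x2=0, x3=0): fault-free g1=1, g2=0, g3=0, g4=1, g5=0, g6=1 → Y1=0, Y2=1; observed Y1=0, Y2=1. Eliminates g1 stuck-at-0, g2 stuck-at-1.
Only g3 stuck-at-0 is consistent with every test.

g3 stuck-at-0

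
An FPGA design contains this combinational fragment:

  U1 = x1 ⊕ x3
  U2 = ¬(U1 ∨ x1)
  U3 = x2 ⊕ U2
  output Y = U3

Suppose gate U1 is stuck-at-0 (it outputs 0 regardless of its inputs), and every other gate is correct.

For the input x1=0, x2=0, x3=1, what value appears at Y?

1

Propagate with U1 forced: U1=0 [stuck-at-0], U2=1, U3=1.
So Y = 1. (Without the fault it would be 0.)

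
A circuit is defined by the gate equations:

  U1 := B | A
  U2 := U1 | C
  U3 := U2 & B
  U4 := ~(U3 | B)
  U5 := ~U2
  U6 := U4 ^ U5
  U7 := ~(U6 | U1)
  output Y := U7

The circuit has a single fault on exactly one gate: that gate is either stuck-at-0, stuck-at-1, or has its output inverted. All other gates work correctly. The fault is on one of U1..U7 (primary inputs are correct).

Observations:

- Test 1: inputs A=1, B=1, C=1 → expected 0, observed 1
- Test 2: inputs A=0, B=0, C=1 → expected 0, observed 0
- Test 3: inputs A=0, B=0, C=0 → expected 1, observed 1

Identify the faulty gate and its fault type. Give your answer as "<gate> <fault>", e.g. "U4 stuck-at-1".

Fault-free values for test 1 (A=1, B=1, C=1): U1=1, U2=1, U3=1, U4=0, U5=0, U6=0, U7=0, giving Y=0. Observed 1.
Test 1: faults giving observed 1 are {U1 stuck-at-0, U1 inverted output, U7 stuck-at-1, U7 inverted output}.
Test 2 (A=0, B=0, C=1): fault-free U1=0, U2=1, U3=0, U4=1, U5=0, U6=1, U7=0 → 0; observed 0. Eliminates U7 stuck-at-1, U7 inverted output.
Test 3 (A=0, B=0, C=0): fault-free U1=0, U2=0, U3=0, U4=1, U5=1, U6=0, U7=1 → 1; observed 1. Eliminates U1 inverted output.
Only U1 stuck-at-0 is consistent with every test.

U1 stuck-at-0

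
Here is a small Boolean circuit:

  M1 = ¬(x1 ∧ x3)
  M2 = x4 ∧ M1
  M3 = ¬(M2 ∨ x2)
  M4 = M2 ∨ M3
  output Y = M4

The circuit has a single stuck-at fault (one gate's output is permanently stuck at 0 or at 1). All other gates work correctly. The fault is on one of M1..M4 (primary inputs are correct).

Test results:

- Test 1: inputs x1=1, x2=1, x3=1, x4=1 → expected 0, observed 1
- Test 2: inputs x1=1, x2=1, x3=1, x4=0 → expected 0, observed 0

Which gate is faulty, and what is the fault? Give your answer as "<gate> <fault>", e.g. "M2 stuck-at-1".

Fault-free values for test 1 (x1=1, x2=1, x3=1, x4=1): M1=0, M2=0, M3=0, M4=0, giving Y=0. Observed 1.
Test 1: faults giving observed 1 are {M1 stuck-at-1, M2 stuck-at-1, M3 stuck-at-1, M4 stuck-at-1}.
Test 2 (x1=1, x2=1, x3=1, x4=0): fault-free M1=0, M2=0, M3=0, M4=0 → 0; observed 0. Eliminates M2 stuck-at-1, M3 stuck-at-1, M4 stuck-at-1.
Only M1 stuck-at-1 is consistent with every test.

M1 stuck-at-1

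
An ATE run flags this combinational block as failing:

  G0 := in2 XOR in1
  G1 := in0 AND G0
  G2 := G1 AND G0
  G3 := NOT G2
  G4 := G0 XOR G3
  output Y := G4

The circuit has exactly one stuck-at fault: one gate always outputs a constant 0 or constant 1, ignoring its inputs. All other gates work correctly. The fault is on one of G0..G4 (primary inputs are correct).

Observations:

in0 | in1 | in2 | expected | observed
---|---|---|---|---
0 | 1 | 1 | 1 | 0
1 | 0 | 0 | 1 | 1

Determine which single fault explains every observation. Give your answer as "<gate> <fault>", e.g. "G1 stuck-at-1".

G0 stuck-at-1

Fault-free values for test 1 (in0=0, in1=1, in2=1): G0=0, G1=0, G2=0, G3=1, G4=1, giving Y=1. Observed 0.
Test 1: faults giving observed 0 are {G0 stuck-at-1, G2 stuck-at-1, G3 stuck-at-0, G4 stuck-at-0}.
Test 2 (in0=1, in1=0, in2=0): fault-free G0=0, G1=0, G2=0, G3=1, G4=1 → 1; observed 1. Eliminates G2 stuck-at-1, G3 stuck-at-0, G4 stuck-at-0.
Only G0 stuck-at-1 is consistent with every test.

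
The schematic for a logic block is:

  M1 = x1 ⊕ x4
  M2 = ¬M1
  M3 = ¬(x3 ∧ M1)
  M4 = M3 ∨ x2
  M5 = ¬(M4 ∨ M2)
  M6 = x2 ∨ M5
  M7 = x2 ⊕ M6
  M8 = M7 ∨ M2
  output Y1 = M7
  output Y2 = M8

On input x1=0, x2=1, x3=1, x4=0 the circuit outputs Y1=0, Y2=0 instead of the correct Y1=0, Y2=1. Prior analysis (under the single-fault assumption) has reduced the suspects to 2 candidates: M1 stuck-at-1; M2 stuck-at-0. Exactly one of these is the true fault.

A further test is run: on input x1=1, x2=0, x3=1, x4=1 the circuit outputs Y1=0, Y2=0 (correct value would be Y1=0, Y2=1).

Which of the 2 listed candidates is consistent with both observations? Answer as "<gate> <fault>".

Evaluate each candidate on input x1=1, x2=0, x3=1, x4=1:
  M1 stuck-at-1: M1=1 [stuck-at-1], M2=0, M3=0, M4=0, M5=1, M6=1, M7=1, M8=1 → Y1=1, Y2=1 — eliminated
  M2 stuck-at-0: M1=0, M2=0 [stuck-at-0], M3=1, M4=1, M5=0, M6=0, M7=0, M8=0 → Y1=0, Y2=0 — matches
Only M2 stuck-at-0 reproduces the observed Y1=0, Y2=0.

M2 stuck-at-0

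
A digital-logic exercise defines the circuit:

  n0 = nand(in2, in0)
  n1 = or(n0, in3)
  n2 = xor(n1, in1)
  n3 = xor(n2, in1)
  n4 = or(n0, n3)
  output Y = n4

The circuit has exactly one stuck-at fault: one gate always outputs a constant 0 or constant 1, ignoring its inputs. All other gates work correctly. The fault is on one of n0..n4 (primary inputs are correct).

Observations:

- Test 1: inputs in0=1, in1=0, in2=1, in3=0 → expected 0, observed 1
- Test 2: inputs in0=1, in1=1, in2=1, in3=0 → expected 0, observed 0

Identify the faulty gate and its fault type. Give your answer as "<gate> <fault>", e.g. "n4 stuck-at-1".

n2 stuck-at-1

Fault-free values for test 1 (in0=1, in1=0, in2=1, in3=0): n0=0, n1=0, n2=0, n3=0, n4=0, giving Y=0. Observed 1.
Test 1: faults giving observed 1 are {n0 stuck-at-1, n1 stuck-at-1, n2 stuck-at-1, n3 stuck-at-1, n4 stuck-at-1}.
Test 2 (in0=1, in1=1, in2=1, in3=0): fault-free n0=0, n1=0, n2=1, n3=0, n4=0 → 0; observed 0. Eliminates n0 stuck-at-1, n1 stuck-at-1, n3 stuck-at-1, n4 stuck-at-1.
Only n2 stuck-at-1 is consistent with every test.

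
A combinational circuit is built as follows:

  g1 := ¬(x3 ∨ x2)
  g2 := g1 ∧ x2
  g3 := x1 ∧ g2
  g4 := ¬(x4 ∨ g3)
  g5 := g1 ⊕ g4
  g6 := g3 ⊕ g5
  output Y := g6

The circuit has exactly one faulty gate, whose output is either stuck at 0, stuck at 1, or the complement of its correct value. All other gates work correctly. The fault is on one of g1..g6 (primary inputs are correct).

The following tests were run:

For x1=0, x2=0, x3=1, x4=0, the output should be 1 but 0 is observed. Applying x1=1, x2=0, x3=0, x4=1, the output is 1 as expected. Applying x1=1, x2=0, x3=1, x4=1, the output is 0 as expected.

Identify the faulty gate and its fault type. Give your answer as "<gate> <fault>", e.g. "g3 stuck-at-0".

g4 stuck-at-0

Fault-free values for test 1 (x1=0, x2=0, x3=1, x4=0): g1=0, g2=0, g3=0, g4=1, g5=1, g6=1, giving Y=1. Observed 0.
Test 1: faults giving observed 0 are {g1 stuck-at-1, g1 inverted output, g4 stuck-at-0, g4 inverted output, g5 stuck-at-0, g5 inverted output, g6 stuck-at-0, g6 inverted output}.
Test 2 (x1=1, x2=0, x3=0, x4=1): fault-free g1=1, g2=0, g3=0, g4=0, g5=1, g6=1 → 1; observed 1. Eliminates g1 inverted output, g4 inverted output, g5 stuck-at-0, g5 inverted output, g6 stuck-at-0, g6 inverted output.
Test 3 (x1=1, x2=0, x3=1, x4=1): fault-free g1=0, g2=0, g3=0, g4=0, g5=0, g6=0 → 0; observed 0. Eliminates g1 stuck-at-1.
Only g4 stuck-at-0 is consistent with every test.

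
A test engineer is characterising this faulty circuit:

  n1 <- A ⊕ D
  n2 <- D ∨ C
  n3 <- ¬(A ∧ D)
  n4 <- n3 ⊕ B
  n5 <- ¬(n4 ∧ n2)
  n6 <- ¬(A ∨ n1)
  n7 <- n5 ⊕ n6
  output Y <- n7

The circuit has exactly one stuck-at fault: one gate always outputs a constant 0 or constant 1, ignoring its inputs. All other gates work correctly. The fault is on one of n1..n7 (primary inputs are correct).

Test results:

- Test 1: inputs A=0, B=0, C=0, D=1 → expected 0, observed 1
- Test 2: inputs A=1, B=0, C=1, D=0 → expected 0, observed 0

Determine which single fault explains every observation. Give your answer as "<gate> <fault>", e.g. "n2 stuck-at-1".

Fault-free values for test 1 (A=0, B=0, C=0, D=1): n1=1, n2=1, n3=1, n4=1, n5=0, n6=0, n7=0, giving Y=0. Observed 1.
Test 1: faults giving observed 1 are {n1 stuck-at-0, n2 stuck-at-0, n3 stuck-at-0, n4 stuck-at-0, n5 stuck-at-1, n6 stuck-at-1, n7 stuck-at-1}.
Test 2 (A=1, B=0, C=1, D=0): fault-free n1=1, n2=1, n3=1, n4=1, n5=0, n6=0, n7=0 → 0; observed 0. Eliminates n2 stuck-at-0, n3 stuck-at-0, n4 stuck-at-0, n5 stuck-at-1, n6 stuck-at-1, n7 stuck-at-1.
Only n1 stuck-at-0 is consistent with every test.

n1 stuck-at-0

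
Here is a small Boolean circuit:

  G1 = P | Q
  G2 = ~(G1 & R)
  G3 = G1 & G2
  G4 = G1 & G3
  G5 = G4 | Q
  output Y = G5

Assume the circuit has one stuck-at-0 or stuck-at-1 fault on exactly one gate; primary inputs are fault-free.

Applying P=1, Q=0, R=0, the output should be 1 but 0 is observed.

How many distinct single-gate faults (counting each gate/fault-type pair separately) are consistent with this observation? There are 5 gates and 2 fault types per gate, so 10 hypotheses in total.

5

Fault-free: G1=1, G2=1, G3=1, G4=1, G5=1 → 1. Observed 0.
  G1 stuck-at-0: output 0 ✓
  G1 stuck-at-1: output 1 ✗
  G2 stuck-at-0: output 0 ✓
  G2 stuck-at-1: output 1 ✗
  G3 stuck-at-0: output 0 ✓
  G3 stuck-at-1: output 1 ✗
  G4 stuck-at-0: output 0 ✓
  G4 stuck-at-1: output 1 ✗
  G5 stuck-at-0: output 0 ✓
  G5 stuck-at-1: output 1 ✗
Consistent faults: {G1 stuck-at-0, G2 stuck-at-0, G3 stuck-at-0, G4 stuck-at-0, G5 stuck-at-0} — 5 in all.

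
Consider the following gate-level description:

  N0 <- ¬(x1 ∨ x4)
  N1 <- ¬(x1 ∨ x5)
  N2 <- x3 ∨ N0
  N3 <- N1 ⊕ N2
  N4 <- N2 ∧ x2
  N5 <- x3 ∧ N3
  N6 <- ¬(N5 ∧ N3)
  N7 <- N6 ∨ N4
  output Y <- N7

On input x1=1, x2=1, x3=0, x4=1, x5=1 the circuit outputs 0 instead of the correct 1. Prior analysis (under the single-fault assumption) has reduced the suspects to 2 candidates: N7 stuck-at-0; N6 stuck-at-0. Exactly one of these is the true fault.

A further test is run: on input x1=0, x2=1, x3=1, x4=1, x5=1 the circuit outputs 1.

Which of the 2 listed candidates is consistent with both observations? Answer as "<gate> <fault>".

N6 stuck-at-0

Evaluate each candidate on input x1=0, x2=1, x3=1, x4=1, x5=1:
  N7 stuck-at-0: N0=0, N1=0, N2=1, N3=1, N4=1, N5=1, N6=0, N7=0 [stuck-at-0] → 0 — eliminated
  N6 stuck-at-0: N0=0, N1=0, N2=1, N3=1, N4=1, N5=1, N6=0 [stuck-at-0], N7=1 → 1 — matches
Only N6 stuck-at-0 reproduces the observed 1.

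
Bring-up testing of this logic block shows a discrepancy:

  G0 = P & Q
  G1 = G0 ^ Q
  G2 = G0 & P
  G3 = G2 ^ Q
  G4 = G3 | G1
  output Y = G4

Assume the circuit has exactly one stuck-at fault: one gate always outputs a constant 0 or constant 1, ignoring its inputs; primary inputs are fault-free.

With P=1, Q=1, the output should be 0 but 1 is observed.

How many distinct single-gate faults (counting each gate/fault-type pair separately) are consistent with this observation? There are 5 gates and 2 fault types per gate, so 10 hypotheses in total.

Fault-free: G0=1, G1=0, G2=1, G3=0, G4=0 → 0. Observed 1.
  G0 stuck-at-0: output 1 ✓
  G0 stuck-at-1: output 0 ✗
  G1 stuck-at-0: output 0 ✗
  G1 stuck-at-1: output 1 ✓
  G2 stuck-at-0: output 1 ✓
  G2 stuck-at-1: output 0 ✗
  G3 stuck-at-0: output 0 ✗
  G3 stuck-at-1: output 1 ✓
  G4 stuck-at-0: output 0 ✗
  G4 stuck-at-1: output 1 ✓
Consistent faults: {G0 stuck-at-0, G1 stuck-at-1, G2 stuck-at-0, G3 stuck-at-1, G4 stuck-at-1} — 5 in all.

5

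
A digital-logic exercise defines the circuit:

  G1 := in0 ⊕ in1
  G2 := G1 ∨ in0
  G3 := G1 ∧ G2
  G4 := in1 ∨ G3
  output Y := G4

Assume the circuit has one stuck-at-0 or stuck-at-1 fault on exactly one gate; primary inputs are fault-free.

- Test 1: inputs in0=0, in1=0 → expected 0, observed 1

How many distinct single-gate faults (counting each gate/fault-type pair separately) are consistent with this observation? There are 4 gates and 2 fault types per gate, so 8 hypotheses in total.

3

Fault-free: G1=0, G2=0, G3=0, G4=0 → 0. Observed 1.
  G1 stuck-at-0: output 0 ✗
  G1 stuck-at-1: output 1 ✓
  G2 stuck-at-0: output 0 ✗
  G2 stuck-at-1: output 0 ✗
  G3 stuck-at-0: output 0 ✗
  G3 stuck-at-1: output 1 ✓
  G4 stuck-at-0: output 0 ✗
  G4 stuck-at-1: output 1 ✓
Consistent faults: {G1 stuck-at-1, G3 stuck-at-1, G4 stuck-at-1} — 3 in all.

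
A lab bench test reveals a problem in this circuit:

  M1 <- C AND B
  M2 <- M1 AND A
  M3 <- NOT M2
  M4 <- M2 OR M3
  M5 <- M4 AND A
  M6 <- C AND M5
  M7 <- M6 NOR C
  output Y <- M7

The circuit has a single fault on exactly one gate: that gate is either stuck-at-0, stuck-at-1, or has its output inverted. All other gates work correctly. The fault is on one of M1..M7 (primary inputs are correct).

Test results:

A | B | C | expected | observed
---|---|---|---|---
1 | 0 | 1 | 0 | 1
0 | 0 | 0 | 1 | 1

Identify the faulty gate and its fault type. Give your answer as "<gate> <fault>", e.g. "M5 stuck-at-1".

M7 stuck-at-1

Fault-free values for test 1 (A=1, B=0, C=1): M1=0, M2=0, M3=1, M4=1, M5=1, M6=1, M7=0, giving Y=0. Observed 1.
Test 1: faults giving observed 1 are {M7 stuck-at-1, M7 inverted output}.
Test 2 (A=0, B=0, C=0): fault-free M1=0, M2=0, M3=1, M4=1, M5=0, M6=0, M7=1 → 1; observed 1. Eliminates M7 inverted output.
Only M7 stuck-at-1 is consistent with every test.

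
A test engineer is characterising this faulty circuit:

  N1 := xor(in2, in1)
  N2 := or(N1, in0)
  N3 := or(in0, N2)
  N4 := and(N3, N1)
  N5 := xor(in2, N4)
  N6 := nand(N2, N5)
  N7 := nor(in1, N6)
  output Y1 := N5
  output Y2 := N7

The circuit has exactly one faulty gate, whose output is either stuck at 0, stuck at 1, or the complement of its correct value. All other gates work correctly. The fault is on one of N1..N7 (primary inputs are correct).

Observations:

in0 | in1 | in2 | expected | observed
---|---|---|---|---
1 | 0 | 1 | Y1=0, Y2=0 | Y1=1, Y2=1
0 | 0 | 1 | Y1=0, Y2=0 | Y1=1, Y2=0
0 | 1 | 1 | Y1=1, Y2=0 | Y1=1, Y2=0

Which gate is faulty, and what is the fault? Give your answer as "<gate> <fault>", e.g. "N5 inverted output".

Fault-free values for test 1 (in0=1, in1=0, in2=1): N1=1, N2=1, N3=1, N4=1, N5=0, N6=1, N7=0, giving Y1=0, Y2=0. Observed Y1=1, Y2=1.
Test 1: faults giving observed Y1=1, Y2=1 are {N1 stuck-at-0, N1 inverted output, N3 stuck-at-0, N3 inverted output, N4 stuck-at-0, N4 inverted output, N5 stuck-at-1, N5 inverted output}.
Test 2 (in0=0, in1=0, in2=1): fault-free N1=1, N2=1, N3=1, N4=1, N5=0, N6=1, N7=0 → Y1=0, Y2=0; observed Y1=1, Y2=0. Eliminates N3 stuck-at-0, N3 inverted output, N4 stuck-at-0, N4 inverted output, N5 stuck-at-1, N5 inverted output.
Test 3 (in0=0, in1=1, in2=1): fault-free N1=0, N2=0, N3=0, N4=0, N5=1, N6=1, N7=0 → Y1=1, Y2=0; observed Y1=1, Y2=0. Eliminates N1 inverted output.
Only N1 stuck-at-0 is consistent with every test.

N1 stuck-at-0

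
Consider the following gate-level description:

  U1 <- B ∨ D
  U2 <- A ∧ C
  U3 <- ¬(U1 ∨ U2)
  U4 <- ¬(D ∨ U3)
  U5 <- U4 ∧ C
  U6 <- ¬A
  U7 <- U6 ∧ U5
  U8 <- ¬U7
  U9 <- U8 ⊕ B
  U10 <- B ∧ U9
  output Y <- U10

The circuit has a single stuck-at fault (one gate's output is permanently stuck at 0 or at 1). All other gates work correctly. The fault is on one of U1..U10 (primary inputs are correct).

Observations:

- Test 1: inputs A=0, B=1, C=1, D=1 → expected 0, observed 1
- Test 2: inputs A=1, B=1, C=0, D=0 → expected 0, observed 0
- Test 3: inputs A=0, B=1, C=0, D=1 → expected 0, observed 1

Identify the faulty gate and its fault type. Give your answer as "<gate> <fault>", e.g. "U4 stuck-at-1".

U5 stuck-at-1

Fault-free values for test 1 (A=0, B=1, C=1, D=1): U1=1, U2=0, U3=0, U4=0, U5=0, U6=1, U7=0, U8=1, U9=0, U10=0, giving Y=0. Observed 1.
Test 1: faults giving observed 1 are {U4 stuck-at-1, U5 stuck-at-1, U7 stuck-at-1, U8 stuck-at-0, U9 stuck-at-1, U10 stuck-at-1}.
Test 2 (A=1, B=1, C=0, D=0): fault-free U1=1, U2=0, U3=0, U4=1, U5=0, U6=0, U7=0, U8=1, U9=0, U10=0 → 0; observed 0. Eliminates U7 stuck-at-1, U8 stuck-at-0, U9 stuck-at-1, U10 stuck-at-1.
Test 3 (A=0, B=1, C=0, D=1): fault-free U1=1, U2=0, U3=0, U4=0, U5=0, U6=1, U7=0, U8=1, U9=0, U10=0 → 0; observed 1. Eliminates U4 stuck-at-1.
Only U5 stuck-at-1 is consistent with every test.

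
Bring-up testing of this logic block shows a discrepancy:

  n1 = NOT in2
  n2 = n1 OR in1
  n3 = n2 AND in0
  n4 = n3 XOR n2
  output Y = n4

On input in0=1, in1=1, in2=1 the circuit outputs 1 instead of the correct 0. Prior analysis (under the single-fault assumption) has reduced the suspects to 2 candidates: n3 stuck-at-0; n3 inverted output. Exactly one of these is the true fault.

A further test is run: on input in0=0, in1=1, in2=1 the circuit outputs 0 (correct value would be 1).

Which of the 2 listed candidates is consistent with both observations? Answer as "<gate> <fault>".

n3 inverted output

Evaluate each candidate on input in0=0, in1=1, in2=1:
  n3 stuck-at-0: n1=0, n2=1, n3=0 [stuck-at-0], n4=1 → 1 — eliminated
  n3 inverted output: n1=0, n2=1, n3=1 [inverted output], n4=0 → 0 — matches
Only n3 inverted output reproduces the observed 0.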